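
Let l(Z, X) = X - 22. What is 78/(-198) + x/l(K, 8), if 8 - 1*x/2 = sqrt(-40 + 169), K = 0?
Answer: -355/231 + sqrt(129)/7 ≈ 0.085749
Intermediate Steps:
x = 16 - 2*sqrt(129) (x = 16 - 2*sqrt(-40 + 169) = 16 - 2*sqrt(129) ≈ -6.7156)
l(Z, X) = -22 + X
78/(-198) + x/l(K, 8) = 78/(-198) + (16 - 2*sqrt(129))/(-22 + 8) = 78*(-1/198) + (16 - 2*sqrt(129))/(-14) = -13/33 + (16 - 2*sqrt(129))*(-1/14) = -13/33 + (-8/7 + sqrt(129)/7) = -355/231 + sqrt(129)/7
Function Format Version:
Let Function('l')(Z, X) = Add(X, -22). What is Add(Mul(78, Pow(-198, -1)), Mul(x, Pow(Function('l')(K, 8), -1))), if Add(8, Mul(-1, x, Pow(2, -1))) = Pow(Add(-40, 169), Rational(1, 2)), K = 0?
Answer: Add(Rational(-355, 231), Mul(Rational(1, 7), Pow(129, Rational(1, 2)))) ≈ 0.085749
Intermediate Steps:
x = Add(16, Mul(-2, Pow(129, Rational(1, 2)))) (x = Add(16, Mul(-2, Pow(Add(-40, 169), Rational(1, 2)))) = Add(16, Mul(-2, Pow(129, Rational(1, 2)))) ≈ -6.7156)
Function('l')(Z, X) = Add(-22, X)
Add(Mul(78, Pow(-198, -1)), Mul(x, Pow(Function('l')(K, 8), -1))) = Add(Mul(78, Pow(-198, -1)), Mul(Add(16, Mul(-2, Pow(129, Rational(1, 2)))), Pow(Add(-22, 8), -1))) = Add(Mul(78, Rational(-1, 198)), Mul(Add(16, Mul(-2, Pow(129, Rational(1, 2)))), Pow(-14, -1))) = Add(Rational(-13, 33), Mul(Add(16, Mul(-2, Pow(129, Rational(1, 2)))), Rational(-1, 14))) = Add(Rational(-13, 33), Add(Rational(-8, 7), Mul(Rational(1, 7), Pow(129, Rational(1, 2))))) = Add(Rational(-355, 231), Mul(Rational(1, 7), Pow(129, Rational(1, 2))))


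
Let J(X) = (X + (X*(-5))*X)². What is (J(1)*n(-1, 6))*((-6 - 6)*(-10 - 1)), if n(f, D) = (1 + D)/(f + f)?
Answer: -7392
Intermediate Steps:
n(f, D) = (1 + D)/(2*f) (n(f, D) = (1 + D)/((2*f)) = (1 + D)*(1/(2*f)) = (1 + D)/(2*f))
J(X) = (X - 5*X²)² (J(X) = (X + (-5*X)*X)² = (X - 5*X²)²)
(J(1)*n(-1, 6))*((-6 - 6)*(-10 - 1)) = ((1²*(-1 + 5*1)²)*((½)*(1 + 6)/(-1)))*((-6 - 6)*(-10 - 1)) = ((1*(-1 + 5)²)*((½)*(-1)*7))*(-12*(-11)) = ((1*4²)*(-7/2))*132 = ((1*16)*(-7/2))*132 = (16*(-7/2))*132 = -56*132 = -7392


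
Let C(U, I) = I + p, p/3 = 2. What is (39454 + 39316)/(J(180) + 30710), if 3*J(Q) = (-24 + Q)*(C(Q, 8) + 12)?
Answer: 39385/16031 ≈ 2.4568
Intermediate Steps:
p = 6 (p = 3*2 = 6)
C(U, I) = 6 + I (C(U, I) = I + 6 = 6 + I)
J(Q) = -208 + 26*Q/3 (J(Q) = ((-24 + Q)*((6 + 8) + 12))/3 = ((-24 + Q)*(14 + 12))/3 = ((-24 + Q)*26)/3 = (-624 + 26*Q)/3 = -208 + 26*Q/3)
(39454 + 39316)/(J(180) + 30710) = (39454 + 39316)/((-208 + (26/3)*180) + 30710) = 78770/((-208 + 1560) + 30710) = 78770/(1352 + 30710) = 78770/32062 = 78770*(1/32062) = 39385/16031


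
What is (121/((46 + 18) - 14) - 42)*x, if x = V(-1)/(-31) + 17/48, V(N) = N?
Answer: -45517/2976 ≈ -15.295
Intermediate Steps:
x = 575/1488 (x = -1/(-31) + 17/48 = -1*(-1/31) + 17*(1/48) = 1/31 + 17/48 = 575/1488 ≈ 0.38642)
(121/((46 + 18) - 14) - 42)*x = (121/((46 + 18) - 14) - 42)*(575/1488) = (121/(64 - 14) - 42)*(575/1488) = (121/50 - 42)*(575/1488) = -1979/50*575/1488 = -45517/2976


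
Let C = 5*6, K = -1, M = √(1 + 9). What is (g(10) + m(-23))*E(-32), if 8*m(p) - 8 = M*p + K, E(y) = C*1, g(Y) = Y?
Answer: 1305/4 - 345*√10/4 ≈ 53.504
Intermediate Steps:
M = √10 ≈ 3.1623
C = 30
E(y) = 30 (E(y) = 30*1 = 30)
m(p) = 7/8 + p*√10/8 (m(p) = 1 + (√10*p - 1)/8 = 1 + (p*√10 - 1)/8 = 1 + (-1 + p*√10)/8 = 1 + (-⅛ + p*√10/8) = 7/8 + p*√10/8)
(g(10) + m(-23))*E(-32) = (10 + (7/8 + (⅛)*(-23)*√10))*30 = (10 + (7/8 - 23*√10/8))*30 = (87/8 - 23*√10/8)*30 = 1305/4 - 345*√10/4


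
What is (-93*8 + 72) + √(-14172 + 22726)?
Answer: -672 + √8554 ≈ -579.51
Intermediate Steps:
(-93*8 + 72) + √(-14172 + 22726) = (-744 + 72) + √8554 = -672 + √8554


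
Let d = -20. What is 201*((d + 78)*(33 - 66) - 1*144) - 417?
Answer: -414075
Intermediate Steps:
201*((d + 78)*(33 - 66) - 1*144) - 417 = 201*((-20 + 78)*(33 - 66) - 1*144) - 417 = 201*(58*(-33) - 144) - 417 = 201*(-1914 - 144) - 417 = 201*(-2058) - 417 = -413658 - 417 = -414075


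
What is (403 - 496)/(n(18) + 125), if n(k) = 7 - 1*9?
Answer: -31/41 ≈ -0.75610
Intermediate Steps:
n(k) = -2 (n(k) = 7 - 9 = -2)
(403 - 496)/(n(18) + 125) = (403 - 496)/(-2 + 125) = -93/123 = -93*1/123 = -31/41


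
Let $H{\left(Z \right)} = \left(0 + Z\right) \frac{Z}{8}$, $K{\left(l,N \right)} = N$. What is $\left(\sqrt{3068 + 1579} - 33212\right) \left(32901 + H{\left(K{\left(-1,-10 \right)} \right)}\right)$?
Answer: $-1093123162 + \frac{65827 \sqrt{4647}}{2} \approx -1.0909 \cdot 10^{9}$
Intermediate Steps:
$H{\left(Z \right)} = \frac{Z^{2}}{8}$ ($H{\left(Z \right)} = Z Z \frac{1}{8} = Z \frac{Z}{8} = \frac{Z^{2}}{8}$)
$\left(\sqrt{3068 + 1579} - 33212\right) \left(32901 + H{\left(K{\left(-1,-10 \right)} \right)}\right) = \left(\sqrt{3068 + 1579} - 33212\right) \left(32901 + \frac{\left(-10\right)^{2}}{8}\right) = \left(\sqrt{4647} - 33212\right) \left(32901 + \frac{1}{8} \cdot 100\right) = \left(-33212 + \sqrt{4647}\right) \left(32901 + \frac{25}{2}\right) = \left(-33212 + \sqrt{4647}\right) \frac{65827}{2} = -1093123162 + \frac{65827 \sqrt{4647}}{2}$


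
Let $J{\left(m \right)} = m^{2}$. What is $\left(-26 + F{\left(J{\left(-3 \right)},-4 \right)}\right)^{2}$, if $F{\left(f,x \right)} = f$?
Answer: $289$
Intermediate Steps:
$\left(-26 + F{\left(J{\left(-3 \right)},-4 \right)}\right)^{2} = \left(-26 + \left(-3\right)^{2}\right)^{2} = \left(-26 + 9\right)^{2} = \left(-17\right)^{2} = 289$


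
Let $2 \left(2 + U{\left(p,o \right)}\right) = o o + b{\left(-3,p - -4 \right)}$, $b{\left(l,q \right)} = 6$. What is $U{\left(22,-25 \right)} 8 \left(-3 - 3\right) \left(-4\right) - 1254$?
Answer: $58938$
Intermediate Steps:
$U{\left(p,o \right)} = 1 + \frac{o^{2}}{2}$ ($U{\left(p,o \right)} = -2 + \frac{o o + 6}{2} = -2 + \frac{o^{2} + 6}{2} = -2 + \frac{6 + o^{2}}{2} = -2 + \left(3 + \frac{o^{2}}{2}\right) = 1 + \frac{o^{2}}{2}$)
$U{\left(22,-25 \right)} 8 \left(-3 - 3\right) \left(-4\right) - 1254 = \left(1 + \frac{\left(-25\right)^{2}}{2}\right) 8 \left(-3 - 3\right) \left(-4\right) - 1254 = \left(1 + \frac{1}{2} \cdot 625\right) 8 \left(-3 - 3\right) \left(-4\right) - 1254 = \left(1 + \frac{625}{2}\right) 8 \left(-6\right) \left(-4\right) - 1254 = \frac{627 \left(\left(-48\right) \left(-4\right)\right)}{2} - 1254 = \frac{627}{2} \cdot 192 - 1254 = 60192 - 1254 = 58938$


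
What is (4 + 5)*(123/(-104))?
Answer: -1107/104 ≈ -10.644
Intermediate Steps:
(4 + 5)*(123/(-104)) = 9*(123*(-1/104)) = 9*(-123/104) = -1107/104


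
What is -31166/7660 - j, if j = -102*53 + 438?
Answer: 19011857/3830 ≈ 4963.9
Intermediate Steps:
j = -4968 (j = -5406 + 438 = -4968)
-31166/7660 - j = -31166/7660 - 1*(-4968) = -31166*1/7660 + 4968 = -15583/3830 + 4968 = 19011857/3830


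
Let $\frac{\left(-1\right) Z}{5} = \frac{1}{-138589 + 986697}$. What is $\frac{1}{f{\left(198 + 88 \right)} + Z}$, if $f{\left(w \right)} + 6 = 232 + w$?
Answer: $\frac{848108}{434231291} \approx 0.0019531$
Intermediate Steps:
$f{\left(w \right)} = 226 + w$ ($f{\left(w \right)} = -6 + \left(232 + w\right) = 226 + w$)
$Z = - \frac{5}{848108}$ ($Z = - \frac{5}{-138589 + 986697} = - \frac{5}{848108} \approx -5.8955 \cdot 10^{-6}$)
$\frac{1}{f{\left(198 + 88 \right)} + Z} = \frac{1}{\left(226 + \left(198 + 88\right)\right) - \frac{5}{848108}} = \frac{1}{\left(226 + 286\right) - \frac{5}{848108}} = \frac{1}{512 - \frac{5}{848108}} = \frac{1}{\frac{434231291}{848108}} = \frac{848108}{434231291}$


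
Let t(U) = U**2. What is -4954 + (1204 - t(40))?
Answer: -5350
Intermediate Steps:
-4954 + (1204 - t(40)) = -4954 + (1204 - 1*40**2) = -4954 + (1204 - 1*1600) = -4954 + (1204 - 1600) = -4954 - 396 = -5350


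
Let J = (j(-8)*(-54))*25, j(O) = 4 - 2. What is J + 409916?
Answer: 407216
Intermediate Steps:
j(O) = 2
J = -2700 (J = (2*(-54))*25 = -108*25 = -2700)
J + 409916 = -2700 + 409916 = 407216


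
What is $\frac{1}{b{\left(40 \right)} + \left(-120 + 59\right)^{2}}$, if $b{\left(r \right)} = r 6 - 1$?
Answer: $\frac{1}{3960} \approx 0.00025253$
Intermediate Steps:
$b{\left(r \right)} = -1 + 6 r$ ($b{\left(r \right)} = 6 r - 1 = -1 + 6 r$)
$\frac{1}{b{\left(40 \right)} + \left(-120 + 59\right)^{2}} = \frac{1}{\left(-1 + 6 \cdot 40\right) + \left(-120 + 59\right)^{2}} = \frac{1}{\left(-1 + 240\right) + \left(-61\right)^{2}} = \frac{1}{239 + 3721} = \frac{1}{3960}$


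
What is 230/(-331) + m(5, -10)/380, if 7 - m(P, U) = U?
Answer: -81773/125780 ≈ -0.65013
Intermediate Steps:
m(P, U) = 7 - U
230/(-331) + m(5, -10)/380 = 230/(-331) + (7 - 1*(-10))/380 = 230*(-1/331) + (7 + 10)*(1/380) = -230/331 + 17*(1/380) = -230/331 + 17/380 = -81773/125780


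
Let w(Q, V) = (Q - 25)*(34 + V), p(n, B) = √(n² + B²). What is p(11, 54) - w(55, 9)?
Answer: -1290 + √3037 ≈ -1234.9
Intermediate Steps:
p(n, B) = √(B² + n²)
w(Q, V) = (-25 + Q)*(34 + V)
p(11, 54) - w(55, 9) = √(54² + 11²) - (-850 - 25*9 + 34*55 + 55*9) = √(2916 + 121) - (-850 - 225 + 1870 + 495) = √3037 - 1*1290 = √3037 - 1290 = -1290 + √3037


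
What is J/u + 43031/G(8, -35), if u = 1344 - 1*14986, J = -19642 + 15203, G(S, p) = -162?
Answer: -146577446/552501 ≈ -265.30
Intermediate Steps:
J = -4439
u = -13642 (u = 1344 - 14986 = -13642)
J/u + 43031/G(8, -35) = -4439/(-13642) + 43031/(-162) = -4439*(-1/13642) + 43031*(-1/162) = 4439/13642 - 43031/162 = -146577446/552501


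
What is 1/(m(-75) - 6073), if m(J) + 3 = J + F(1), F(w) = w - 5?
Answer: -1/6155 ≈ -0.00016247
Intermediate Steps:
F(w) = -5 + w
m(J) = -7 + J (m(J) = -3 + (J + (-5 + 1)) = -3 + (J - 4) = -3 + (-4 + J) = -7 + J)
1/(m(-75) - 6073) = 1/((-7 - 75) - 6073) = 1/(-82 - 6073) = 1/(-6155) = -1/6155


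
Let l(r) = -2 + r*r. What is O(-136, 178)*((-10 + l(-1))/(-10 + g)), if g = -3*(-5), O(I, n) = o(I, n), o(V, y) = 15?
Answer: -33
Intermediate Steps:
O(I, n) = 15
l(r) = -2 + r**2
g = 15
O(-136, 178)*((-10 + l(-1))/(-10 + g)) = 15*((-10 + (-2 + (-1)**2))/(-10 + 15)) = 15*((-10 + (-2 + 1))/5) = 15*((-10 - 1)*(1/5)) = 15*(-11*1/5) = 15*(-11/5) = -33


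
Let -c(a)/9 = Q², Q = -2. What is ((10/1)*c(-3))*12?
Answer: -4320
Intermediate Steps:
c(a) = -36 (c(a) = -9*(-2)² = -9*4 = -36)
((10/1)*c(-3))*12 = ((10/1)*(-36))*12 = ((10*1)*(-36))*12 = (10*(-36))*12 = -360*12 = -4320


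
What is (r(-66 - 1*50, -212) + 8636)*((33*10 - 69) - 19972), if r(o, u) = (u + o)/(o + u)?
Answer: -170243907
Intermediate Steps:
r(o, u) = 1 (r(o, u) = (o + u)/(o + u) = 1)
(r(-66 - 1*50, -212) + 8636)*((33*10 - 69) - 19972) = (1 + 8636)*((33*10 - 69) - 19972) = 8637*((330 - 69) - 19972) = 8637*(261 - 19972) = 8637*(-19711) = -170243907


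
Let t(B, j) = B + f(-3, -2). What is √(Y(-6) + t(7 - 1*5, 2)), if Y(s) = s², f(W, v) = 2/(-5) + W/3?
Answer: √915/5 ≈ 6.0498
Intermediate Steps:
f(W, v) = -⅖ + W/3 (f(W, v) = 2*(-⅕) + W*(⅓) = -⅖ + W/3)
t(B, j) = -7/5 + B (t(B, j) = B + (-⅖ + (⅓)*(-3)) = B + (-⅖ - 1) = B - 7/5 = -7/5 + B)
√(Y(-6) + t(7 - 1*5, 2)) = √((-6)² + (-7/5 + (7 - 1*5))) = √(36 + (-7/5 + (7 - 5))) = √(36 + (-7/5 + 2)) = √(36 + ⅗) = √(183/5) = √915/5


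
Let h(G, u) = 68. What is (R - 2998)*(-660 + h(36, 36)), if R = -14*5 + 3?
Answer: 1814480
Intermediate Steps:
R = -67 (R = -70 + 3 = -67)
(R - 2998)*(-660 + h(36, 36)) = (-67 - 2998)*(-660 + 68) = -3065*(-592) = 1814480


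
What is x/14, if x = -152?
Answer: -76/7 ≈ -10.857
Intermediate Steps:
x/14 = -152/14 = -152*1/14 = -76/7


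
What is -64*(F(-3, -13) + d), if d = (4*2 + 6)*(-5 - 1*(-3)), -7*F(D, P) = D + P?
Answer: 11520/7 ≈ 1645.7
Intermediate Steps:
F(D, P) = -D/7 - P/7 (F(D, P) = -(D + P)/7 = -D/7 - P/7)
d = -28 (d = (8 + 6)*(-5 + 3) = 14*(-2) = -28)
-64*(F(-3, -13) + d) = -64*((-1/7*(-3) - 1/7*(-13)) - 28) = -64*((3/7 + 13/7) - 28) = -64*(16/7 - 28) = -64*(-180/7) = 11520/7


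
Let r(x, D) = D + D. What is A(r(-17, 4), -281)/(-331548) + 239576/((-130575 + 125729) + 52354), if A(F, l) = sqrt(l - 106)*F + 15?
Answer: 6619185919/1312598532 - 2*I*sqrt(43)/27629 ≈ 5.0428 - 0.00047468*I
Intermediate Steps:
r(x, D) = 2*D
A(F, l) = 15 + F*sqrt(-106 + l) (A(F, l) = sqrt(-106 + l)*F + 15 = F*sqrt(-106 + l) + 15 = 15 + F*sqrt(-106 + l))
A(r(-17, 4), -281)/(-331548) + 239576/((-130575 + 125729) + 52354) = (15 + (2*4)*sqrt(-106 - 281))/(-331548) + 239576/((-130575 + 125729) + 52354) = (15 + 8*sqrt(-387))*(-1/331548) + 239576/(-4846 + 52354) = (15 + 8*(3*I*sqrt(43)))*(-1/331548) + 239576/47508 = (15 + 24*I*sqrt(43))*(-1/331548) + 239576*(1/47508) = (-5/110516 - 2*I*sqrt(43)/27629) + 59894/11877 = 6619185919/1312598532 - 2*I*sqrt(43)/27629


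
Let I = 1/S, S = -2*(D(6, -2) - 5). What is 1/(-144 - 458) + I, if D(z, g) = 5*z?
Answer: -163/7525 ≈ -0.021661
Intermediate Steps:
S = -50 (S = -2*(5*6 - 5) = -2*(30 - 5) = -2*25 = -50)
I = -1/50 (I = 1/(-50) = -1/50 ≈ -0.020000)
1/(-144 - 458) + I = 1/(-144 - 458) - 1/50 = 1/(-602) - 1/50 = -1/602 - 1/50 = -163/7525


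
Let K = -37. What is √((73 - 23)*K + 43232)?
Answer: 33*√38 ≈ 203.43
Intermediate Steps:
√((73 - 23)*K + 43232) = √((73 - 23)*(-37) + 43232) = √(50*(-37) + 43232) = √(-1850 + 43232) = √41382 = 33*√38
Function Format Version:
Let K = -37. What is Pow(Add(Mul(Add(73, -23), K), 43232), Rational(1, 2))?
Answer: Mul(33, Pow(38, Rational(1, 2))) ≈ 203.43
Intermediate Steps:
Pow(Add(Mul(Add(73, -23), K), 43232), Rational(1, 2)) = Pow(Add(Mul(Add(73, -23), -37), 43232), Rational(1, 2)) = Pow(Add(Mul(50, -37), 43232), Rational(1, 2)) = Pow(Add(-1850, 43232), Rational(1, 2)) = Pow(41382, Rational(1, 2)) = Mul(33, Pow(38, Rational(1, 2)))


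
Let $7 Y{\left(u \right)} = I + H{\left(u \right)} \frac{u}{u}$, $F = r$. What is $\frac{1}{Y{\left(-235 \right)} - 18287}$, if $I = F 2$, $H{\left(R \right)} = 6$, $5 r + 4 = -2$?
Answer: $- \frac{35}{640027} \approx -5.4685 \cdot 10^{-5}$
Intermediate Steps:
$r = - \frac{6}{5}$ ($r = - \frac{4}{5} + \frac{1}{5} \left(-2\right) = - \frac{4}{5} - \frac{2}{5} = - \frac{6}{5} \approx -1.2$)
$F = - \frac{6}{5} \approx -1.2$
$I = - \frac{12}{5}$ ($I = \left(- \frac{6}{5}\right) 2 = - \frac{12}{5} \approx -2.4$)
$Y{\left(u \right)} = \frac{18}{35}$ ($Y{\left(u \right)} = \frac{- \frac{12}{5} + 6 \frac{u}{u}}{7} = \frac{- \frac{12}{5} + 6 \cdot 1}{7} = \frac{- \frac{12}{5} + 6}{7} = \frac{1}{7} \cdot \frac{18}{5} = \frac{18}{35}$)
$\frac{1}{Y{\left(-235 \right)} - 18287} = \frac{1}{\frac{18}{35} - 18287} = \frac{1}{- \frac{640027}{35}} = - \frac{35}{640027}$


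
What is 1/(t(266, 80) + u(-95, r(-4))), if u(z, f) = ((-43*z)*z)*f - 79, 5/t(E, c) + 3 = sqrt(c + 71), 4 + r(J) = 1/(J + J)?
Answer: 7273719304/11643264197486439 - 160*sqrt(151)/11643264197486439 ≈ 6.2471e-7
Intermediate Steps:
r(J) = -4 + 1/(2*J) (r(J) = -4 + 1/(J + J) = -4 + 1/(2*J))
t(E, c) = 5/(-3 + sqrt(71 + c)) (t(E, c) = 5/(-3 + sqrt(c + 71)) = 5/(-3 + sqrt(71 + c)))
u(z, f) = -79 - 43*f*z**2 (u(z, f) = (-43*z**2)*f - 79 = -43*f*z**2 - 79 = -79 - 43*f*z**2)
1/(t(266, 80) + u(-95, r(-4))) = 1/(5/(-3 + sqrt(71 + 80)) + (-79 - 43*(-4 + (1/2)/(-4))*(-95)**2)) = 1/(5/(-3 + sqrt(151)) + (-79 - 43*(-4 + (1/2)*(-1/4))*9025)) = 1/(5/(-3 + sqrt(151)) + (-79 - 43*(-4 - 1/8)*9025)) = 1/(5/(-3 + sqrt(151)) + (-79 - 43*(-33/8)*9025)) = 1/(5/(-3 + sqrt(151)) + (-79 + 12806475/8)) = 1/(5/(-3 + sqrt(151)) + 12805843/8) = 1/(12805843/8 + 5/(-3 + sqrt(151)))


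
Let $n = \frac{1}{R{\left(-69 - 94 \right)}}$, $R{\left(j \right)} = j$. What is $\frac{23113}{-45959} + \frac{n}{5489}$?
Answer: $- \frac{20679408850}{41119839013} \approx -0.50291$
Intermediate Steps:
$n = - \frac{1}{163}$ ($n = \frac{1}{-69 - 94} = \frac{1}{-163} = - \frac{1}{163} \approx -0.006135$)
$\frac{23113}{-45959} + \frac{n}{5489} = \frac{23113}{-45959} - \frac{1}{163 \cdot 5489} = 23113 \left(- \frac{1}{45959}\right) - \frac{1}{894707} = - \frac{23113}{45959} - \frac{1}{894707} = - \frac{20679408850}{41119839013}$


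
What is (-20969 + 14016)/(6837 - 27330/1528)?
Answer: -312476/306459 ≈ -1.0196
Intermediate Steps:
(-20969 + 14016)/(6837 - 27330/1528) = -6953/(6837 - 27330*1/1528) = -6953/(6837 - 13665/764) = -6953/5209803/764 = -6953*764/5209803 = -312476/306459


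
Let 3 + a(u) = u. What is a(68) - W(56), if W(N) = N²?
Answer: -3071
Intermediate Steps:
a(u) = -3 + u
a(68) - W(56) = (-3 + 68) - 1*56² = 65 - 1*3136 = 65 - 3136 = -3071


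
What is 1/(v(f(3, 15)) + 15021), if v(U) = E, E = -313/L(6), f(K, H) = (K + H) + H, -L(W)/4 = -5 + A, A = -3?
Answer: 32/480359 ≈ 6.6617e-5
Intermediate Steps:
L(W) = 32 (L(W) = -4*(-5 - 3) = -4*(-8) = 32)
f(K, H) = K + 2*H (f(K, H) = (H + K) + H = K + 2*H)
E = -313/32 ≈ -9.7813
v(U) = -313/32
1/(v(f(3, 15)) + 15021) = 1/(-313/32 + 15021) = 1/(480359/32) = 32/480359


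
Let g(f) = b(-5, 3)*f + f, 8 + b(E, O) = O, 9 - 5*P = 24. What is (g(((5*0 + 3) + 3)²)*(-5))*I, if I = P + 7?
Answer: 2880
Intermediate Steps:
P = -3 (P = 9/5 - ⅕*24 = 9/5 - 24/5 = -3)
b(E, O) = -8 + O
g(f) = -4*f (g(f) = (-8 + 3)*f + f = -5*f + f = -4*f)
I = 4 (I = -3 + 7 = 4)
(g(((5*0 + 3) + 3)²)*(-5))*I = (-4*((5*0 + 3) + 3)²*(-5))*4 = (-4*((0 + 3) + 3)²*(-5))*4 = (-4*(3 + 3)²*(-5))*4 = (-4*6²*(-5))*4 = (-4*36*(-5))*4 = -144*(-5)*4 = 720*4 = 2880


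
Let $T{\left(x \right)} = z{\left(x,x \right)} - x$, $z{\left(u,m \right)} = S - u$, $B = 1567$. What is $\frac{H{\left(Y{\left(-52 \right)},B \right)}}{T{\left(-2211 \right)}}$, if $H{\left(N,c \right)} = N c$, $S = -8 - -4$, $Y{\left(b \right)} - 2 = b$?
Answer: $- \frac{39175}{2209} \approx -17.734$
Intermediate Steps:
$Y{\left(b \right)} = 2 + b$
$S = -4$ ($S = -8 + 4 = -4$)
$z{\left(u,m \right)} = -4 - u$
$T{\left(x \right)} = -4 - 2 x$ ($T{\left(x \right)} = \left(-4 - x\right) - x = -4 - 2 x$)
$\frac{H{\left(Y{\left(-52 \right)},B \right)}}{T{\left(-2211 \right)}} = \frac{\left(2 - 52\right) 1567}{-4 - -4422} = \frac{\left(-50\right) 1567}{-4 + 4422} = - \frac{78350}{4418} = \left(-78350\right) \frac{1}{4418} = - \frac{39175}{2209}$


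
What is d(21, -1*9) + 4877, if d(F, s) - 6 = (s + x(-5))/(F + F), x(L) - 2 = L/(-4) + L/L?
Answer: 820325/168 ≈ 4882.9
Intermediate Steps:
x(L) = 3 - L/4 (x(L) = 2 + (L/(-4) + L/L) = 2 + (L*(-1/4) + 1) = 2 + (-L/4 + 1) = 2 + (1 - L/4) = 3 - L/4)
d(F, s) = 6 + (17/4 + s)/(2*F) (d(F, s) = 6 + (s + (3 - 1/4*(-5)))/(F + F) = 6 + (s + (3 + 5/4))/((2*F)) = 6 + (s + 17/4)*(1/(2*F)) = 6 + (17/4 + s)*(1/(2*F)) = 6 + (17/4 + s)/(2*F))
d(21, -1*9) + 4877 = (1/8)*(17 + 4*(-1*9) + 48*21)/21 + 4877 = (1/8)*(1/21)*(17 + 4*(-9) + 1008) + 4877 = (1/8)*(1/21)*(17 - 36 + 1008) + 4877 = (1/8)*(1/21)*989 + 4877 = 989/168 + 4877 = 820325/168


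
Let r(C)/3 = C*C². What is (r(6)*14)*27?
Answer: 244944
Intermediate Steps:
r(C) = 3*C³ (r(C) = 3*(C*C²) = 3*C³)
(r(6)*14)*27 = ((3*6³)*14)*27 = ((3*216)*14)*27 = (648*14)*27 = 9072*27 = 244944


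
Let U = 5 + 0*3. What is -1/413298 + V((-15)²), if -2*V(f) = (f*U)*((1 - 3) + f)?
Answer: -25921533938/206649 ≈ -1.2544e+5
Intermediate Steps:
U = 5 (U = 5 + 0 = 5)
V(f) = -5*f*(-2 + f)/2 (V(f) = -f*5*((1 - 3) + f)/2 = -5*f*(-2 + f)/2)
-1/413298 + V((-15)²) = -1/413298 + (5/2)*(-15)²*(2 - 1*(-15)²) = -1*1/413298 + (5/2)*225*(2 - 1*225) = -1/413298 + (5/2)*225*(2 - 225) = -1/413298 + (5/2)*225*(-223) = -1/413298 - 250875/2 = -25921533938/206649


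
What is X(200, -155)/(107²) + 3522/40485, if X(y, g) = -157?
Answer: 11322411/154504255 ≈ 0.073282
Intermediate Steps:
X(200, -155)/(107²) + 3522/40485 = -157/(107²) + 3522/40485 = -157/11449 + 3522*(1/40485) = -157*1/11449 + 1174/13495 = -157/11449 + 1174/13495 = 11322411/154504255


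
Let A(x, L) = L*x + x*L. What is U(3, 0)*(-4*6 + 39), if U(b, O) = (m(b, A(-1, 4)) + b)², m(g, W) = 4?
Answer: 735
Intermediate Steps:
A(x, L) = 2*L*x (A(x, L) = L*x + L*x = 2*L*x)
U(b, O) = (4 + b)²
U(3, 0)*(-4*6 + 39) = (4 + 3)²*(-4*6 + 39) = 7²*(-24 + 39) = 49*15 = 735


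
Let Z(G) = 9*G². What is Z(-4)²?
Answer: 20736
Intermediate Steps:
Z(-4)² = (9*(-4)²)² = (9*16)² = 144² = 20736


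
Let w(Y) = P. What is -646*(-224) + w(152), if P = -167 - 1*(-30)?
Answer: 144567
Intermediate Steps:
P = -137 (P = -167 + 30 = -137)
w(Y) = -137
-646*(-224) + w(152) = -646*(-224) - 137 = 144704 - 137 = 144567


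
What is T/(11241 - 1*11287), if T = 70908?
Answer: -35454/23 ≈ -1541.5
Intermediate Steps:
T/(11241 - 1*11287) = 70908/(11241 - 1*11287) = 70908/(11241 - 11287) = 70908/(-46) = 70908*(-1/46) = -35454/23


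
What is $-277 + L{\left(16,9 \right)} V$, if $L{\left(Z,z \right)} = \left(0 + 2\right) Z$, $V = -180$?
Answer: $-6037$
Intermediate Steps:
$L{\left(Z,z \right)} = 2 Z$
$-277 + L{\left(16,9 \right)} V = -277 + 2 \cdot 16 \left(-180\right) = -277 + 32 \left(-180\right) = -277 - 5760 = -6037$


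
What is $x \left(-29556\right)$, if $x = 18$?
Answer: $-532008$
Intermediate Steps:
$x \left(-29556\right) = 18 \left(-29556\right) = -532008$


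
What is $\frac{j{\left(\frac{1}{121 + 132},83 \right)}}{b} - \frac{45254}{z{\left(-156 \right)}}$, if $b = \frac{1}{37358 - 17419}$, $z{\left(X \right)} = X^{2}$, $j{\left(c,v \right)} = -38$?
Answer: $- \frac{9219497203}{12168} \approx -7.5768 \cdot 10^{5}$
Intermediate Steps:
$b = \frac{1}{19939} \approx 5.0153 \cdot 10^{-5}$
$\frac{j{\left(\frac{1}{121 + 132},83 \right)}}{b} - \frac{45254}{z{\left(-156 \right)}} = - 38 \frac{1}{\frac{1}{19939}} - \frac{45254}{\left(-156\right)^{2}} = \left(-38\right) 19939 - \frac{45254}{24336} = -757682 - \frac{22627}{12168} = - \frac{9219497203}{12168}$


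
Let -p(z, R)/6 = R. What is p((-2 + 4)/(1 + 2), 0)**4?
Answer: 0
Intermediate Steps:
p(z, R) = -6*R
p((-2 + 4)/(1 + 2), 0)**4 = (-6*0)**4 = 0**4 = 0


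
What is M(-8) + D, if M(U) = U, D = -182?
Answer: -190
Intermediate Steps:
M(-8) + D = -8 - 182 = -190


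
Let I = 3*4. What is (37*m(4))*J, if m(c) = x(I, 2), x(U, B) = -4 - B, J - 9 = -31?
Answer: 4884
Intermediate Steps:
J = -22 (J = 9 - 31 = -22)
I = 12
m(c) = -6 (m(c) = -4 - 1*2 = -4 - 2 = -6)
(37*m(4))*J = (37*(-6))*(-22) = -222*(-22) = 4884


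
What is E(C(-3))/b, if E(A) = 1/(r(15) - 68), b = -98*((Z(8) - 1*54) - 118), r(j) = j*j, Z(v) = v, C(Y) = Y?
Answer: 1/2523304 ≈ 3.9631e-7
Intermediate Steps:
r(j) = j²
b = 16072 (b = -98*((8 - 1*54) - 118) = -98*((8 - 54) - 118) = -98*(-46 - 118) = -98*(-164) = 16072)
E(A) = 1/157 (E(A) = 1/(15² - 68) = 1/(225 - 68) = 1/157)
E(C(-3))/b = (1/157)/16072 = (1/157)*(1/16072) = 1/2523304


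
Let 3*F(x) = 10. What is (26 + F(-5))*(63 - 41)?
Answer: 1936/3 ≈ 645.33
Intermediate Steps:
F(x) = 10/3 (F(x) = (⅓)*10 = 10/3)
(26 + F(-5))*(63 - 41) = (26 + 10/3)*(63 - 41) = (88/3)*22 = 1936/3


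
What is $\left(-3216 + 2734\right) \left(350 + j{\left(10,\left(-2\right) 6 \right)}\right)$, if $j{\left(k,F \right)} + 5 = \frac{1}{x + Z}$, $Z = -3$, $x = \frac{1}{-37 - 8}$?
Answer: $- \frac{11296875}{68} \approx -1.6613 \cdot 10^{5}$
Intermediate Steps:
$x = - \frac{1}{45}$ ($x = \frac{1}{-45} = - \frac{1}{45} \approx -0.022222$)
$j{\left(k,F \right)} = - \frac{725}{136}$ ($j{\left(k,F \right)} = -5 + \frac{1}{- \frac{1}{45} - 3} = -5 + \frac{1}{- \frac{136}{45}} = -5 - \frac{45}{136} = - \frac{725}{136}$)
$\left(-3216 + 2734\right) \left(350 + j{\left(10,\left(-2\right) 6 \right)}\right) = \left(-3216 + 2734\right) \left(350 - \frac{725}{136}\right) = \left(-482\right) \frac{46875}{136} = - \frac{11296875}{68}$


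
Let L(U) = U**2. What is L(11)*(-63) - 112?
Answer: -7735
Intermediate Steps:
L(11)*(-63) - 112 = 11**2*(-63) - 112 = 121*(-63) - 112 = -7623 - 112 = -7735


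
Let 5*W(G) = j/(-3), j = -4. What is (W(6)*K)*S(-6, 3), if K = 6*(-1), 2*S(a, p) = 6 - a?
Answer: -48/5 ≈ -9.6000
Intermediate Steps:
S(a, p) = 3 - a/2 (S(a, p) = (6 - a)/2 = 3 - a/2)
K = -6
W(G) = 4/15 (W(G) = (-4/(-3))/5 = (-4*(-⅓))/5 = (⅕)*(4/3) = 4/15)
(W(6)*K)*S(-6, 3) = ((4/15)*(-6))*(3 - ½*(-6)) = -8*(3 + 3)/5 = -8/5*6 = -48/5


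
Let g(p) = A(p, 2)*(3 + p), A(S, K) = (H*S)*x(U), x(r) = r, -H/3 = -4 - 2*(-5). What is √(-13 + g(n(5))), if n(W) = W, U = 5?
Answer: I*√3613 ≈ 60.108*I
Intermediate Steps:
H = -18 (H = -3*(-4 - 2*(-5)) = -3*(-4 + 10) = -3*6 = -18)
A(S, K) = -90*S (A(S, K) = -18*S*5 = -90*S)
g(p) = -90*p*(3 + p) (g(p) = (-90*p)*(3 + p) = -90*p*(3 + p))
√(-13 + g(n(5))) = √(-13 - 90*5*(3 + 5)) = √(-13 - 90*5*8) = √(-13 - 3600) = √(-3613) = I*√3613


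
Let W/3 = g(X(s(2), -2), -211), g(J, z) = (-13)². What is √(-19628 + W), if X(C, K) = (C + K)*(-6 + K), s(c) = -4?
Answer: I*√19121 ≈ 138.28*I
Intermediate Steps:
X(C, K) = (-6 + K)*(C + K)
g(J, z) = 169
W = 507 (W = 3*169 = 507)
√(-19628 + W) = √(-19628 + 507) = √(-19121) = I*√19121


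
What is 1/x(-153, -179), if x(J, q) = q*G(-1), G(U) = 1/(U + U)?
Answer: 2/179 ≈ 0.011173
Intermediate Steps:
G(U) = 1/(2*U)
x(J, q) = -q/2 (x(J, q) = q*((1/2)/(-1)) = q*((1/2)*(-1)) = q*(-1/2) = -q/2)
1/x(-153, -179) = 1/(-1/2*(-179)) = 1/(179/2) = 2/179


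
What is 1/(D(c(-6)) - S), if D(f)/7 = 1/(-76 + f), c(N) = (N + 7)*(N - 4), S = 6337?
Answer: -86/544989 ≈ -0.00015780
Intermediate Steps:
c(N) = (-4 + N)*(7 + N) (c(N) = (7 + N)*(-4 + N) = (-4 + N)*(7 + N))
D(f) = 7/(-76 + f)
1/(D(c(-6)) - S) = 1/(7/(-76 + (-28 + (-6)² + 3*(-6))) - 1*6337) = 1/(7/(-76 + (-28 + 36 - 18)) - 6337) = 1/(7/(-76 - 10) - 6337) = 1/(7/(-86) - 6337) = 1/(7*(-1/86) - 6337) = 1/(-7/86 - 6337) = 1/(-544989/86) = -86/544989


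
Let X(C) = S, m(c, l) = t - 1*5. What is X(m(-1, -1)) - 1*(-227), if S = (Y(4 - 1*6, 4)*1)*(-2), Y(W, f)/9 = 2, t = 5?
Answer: 191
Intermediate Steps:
Y(W, f) = 18 (Y(W, f) = 9*2 = 18)
m(c, l) = 0 (m(c, l) = 5 - 1*5 = 5 - 5 = 0)
S = -36 (S = (18*1)*(-2) = 18*(-2) = -36)
X(C) = -36
X(m(-1, -1)) - 1*(-227) = -36 - 1*(-227) = -36 + 227 = 191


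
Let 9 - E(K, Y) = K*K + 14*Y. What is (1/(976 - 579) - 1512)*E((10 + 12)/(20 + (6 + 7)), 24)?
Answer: 1768975061/3573 ≈ 4.9510e+5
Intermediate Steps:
E(K, Y) = 9 - K**2 - 14*Y (E(K, Y) = 9 - (K*K + 14*Y) = 9 - (K**2 + 14*Y) = 9 + (-K**2 - 14*Y) = 9 - K**2 - 14*Y)
(1/(976 - 579) - 1512)*E((10 + 12)/(20 + (6 + 7)), 24) = (1/(976 - 579) - 1512)*(9 - ((10 + 12)/(20 + (6 + 7)))**2 - 14*24) = (1/397 - 1512)*(9 - (22/(20 + 13))**2 - 336) = (1/397 - 1512)*(9 - (22/33)**2 - 336) = -600263*(9 - (22*(1/33))**2 - 336)/397 = -600263*(9 - (2/3)**2 - 336)/397 = -600263*(9 - 1*4/9 - 336)/397 = -600263*(9 - 4/9 - 336)/397 = -600263/397*(-2947/9) = 1768975061/3573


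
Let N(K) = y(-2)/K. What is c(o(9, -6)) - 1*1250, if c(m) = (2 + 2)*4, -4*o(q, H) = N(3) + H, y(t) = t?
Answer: -1234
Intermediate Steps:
N(K) = -2/K
o(q, H) = ⅙ - H/4 (o(q, H) = -(-2/3 + H)/4 = -(-2*⅓ + H)/4 = -(-⅔ + H)/4 = ⅙ - H/4)
c(m) = 16 (c(m) = 4*4 = 16)
c(o(9, -6)) - 1*1250 = 16 - 1*1250 = 16 - 1250 = -1234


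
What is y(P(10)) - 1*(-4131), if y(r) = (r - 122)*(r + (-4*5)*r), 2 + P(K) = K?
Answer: 21459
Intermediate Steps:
P(K) = -2 + K
y(r) = -19*r*(-122 + r) (y(r) = (-122 + r)*(r - 20*r) = (-122 + r)*(-19*r) = -19*r*(-122 + r))
y(P(10)) - 1*(-4131) = 19*(-2 + 10)*(122 - (-2 + 10)) - 1*(-4131) = 19*8*(122 - 1*8) + 4131 = 19*8*(122 - 8) + 4131 = 19*8*114 + 4131 = 17328 + 4131 = 21459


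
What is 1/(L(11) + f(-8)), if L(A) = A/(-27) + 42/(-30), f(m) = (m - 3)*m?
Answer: 135/11636 ≈ 0.011602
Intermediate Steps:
f(m) = m*(-3 + m) (f(m) = (-3 + m)*m = m*(-3 + m))
L(A) = -7/5 - A/27 (L(A) = A*(-1/27) + 42*(-1/30) = -A/27 - 7/5 = -7/5 - A/27)
1/(L(11) + f(-8)) = 1/((-7/5 - 1/27*11) - 8*(-3 - 8)) = 1/((-7/5 - 11/27) - 8*(-11)) = 1/(-244/135 + 88) = 1/(11636/135) = 135/11636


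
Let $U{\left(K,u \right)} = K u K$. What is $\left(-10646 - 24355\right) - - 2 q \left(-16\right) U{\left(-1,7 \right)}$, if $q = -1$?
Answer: $-34777$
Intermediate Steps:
$U{\left(K,u \right)} = u K^{2}$
$\left(-10646 - 24355\right) - - 2 q \left(-16\right) U{\left(-1,7 \right)} = \left(-10646 - 24355\right) - \left(-2\right) \left(-1\right) \left(-16\right) 7 \left(-1\right)^{2} = \left(-10646 - 24355\right) - 2 \left(-16\right) 7 \cdot 1 = -35001 - \left(-32\right) 7 = -35001 - -224 = -35001 + 224 = -34777$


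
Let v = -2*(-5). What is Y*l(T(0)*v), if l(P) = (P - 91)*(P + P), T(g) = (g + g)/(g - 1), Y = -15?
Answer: 0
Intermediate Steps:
v = 10
T(g) = 2*g/(-1 + g) (T(g) = (2*g)/(-1 + g) = 2*g/(-1 + g))
l(P) = 2*P*(-91 + P) (l(P) = (-91 + P)*(2*P) = 2*P*(-91 + P))
Y*l(T(0)*v) = -30*(2*0/(-1 + 0))*10*(-91 + (2*0/(-1 + 0))*10) = -30*(2*0/(-1))*10*(-91 + (2*0/(-1))*10) = -30*(2*0*(-1))*10*(-91 + (2*0*(-1))*10) = -30*0*10*(-91 + 0*10) = -30*0*(-91 + 0) = -30*0*(-91) = -15*0 = 0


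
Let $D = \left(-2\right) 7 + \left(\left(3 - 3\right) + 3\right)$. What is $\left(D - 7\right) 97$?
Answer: $-1746$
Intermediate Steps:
$D = -11$ ($D = -14 + \left(0 + 3\right) = -14 + 3 = -11$)
$\left(D - 7\right) 97 = \left(-11 - 7\right) 97 = \left(-18\right) 97 = -1746$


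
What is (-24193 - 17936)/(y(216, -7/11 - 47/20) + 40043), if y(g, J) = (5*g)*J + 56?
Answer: -463419/405611 ≈ -1.1425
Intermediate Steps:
y(g, J) = 56 + 5*J*g (y(g, J) = 5*J*g + 56 = 56 + 5*J*g)
(-24193 - 17936)/(y(216, -7/11 - 47/20) + 40043) = (-24193 - 17936)/((56 + 5*(-7/11 - 47/20)*216) + 40043) = -42129/((56 + 5*(-7*1/11 - 47*1/20)*216) + 40043) = -42129/((56 + 5*(-7/11 - 47/20)*216) + 40043) = -42129/((56 + 5*(-657/220)*216) + 40043) = -42129/((56 - 35478/11) + 40043) = -42129/(-34862/11 + 40043) = -42129/405611/11 = -42129*11/405611 = -463419/405611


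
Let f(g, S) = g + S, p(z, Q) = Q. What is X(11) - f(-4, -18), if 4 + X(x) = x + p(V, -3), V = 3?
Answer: 26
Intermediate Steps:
X(x) = -7 + x (X(x) = -4 + (x - 3) = -4 + (-3 + x) = -7 + x)
f(g, S) = S + g
X(11) - f(-4, -18) = (-7 + 11) - (-18 - 4) = 4 - 1*(-22) = 4 + 22 = 26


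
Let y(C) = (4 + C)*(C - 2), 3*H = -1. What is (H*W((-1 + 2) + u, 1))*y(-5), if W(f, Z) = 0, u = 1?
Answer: 0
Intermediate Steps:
H = -⅓ (H = (⅓)*(-1) = -⅓ ≈ -0.33333)
y(C) = (-2 + C)*(4 + C) (y(C) = (4 + C)*(-2 + C) = (-2 + C)*(4 + C))
(H*W((-1 + 2) + u, 1))*y(-5) = (-⅓*0)*(-8 + (-5)² + 2*(-5)) = 0*(-8 + 25 - 10) = 0*7 = 0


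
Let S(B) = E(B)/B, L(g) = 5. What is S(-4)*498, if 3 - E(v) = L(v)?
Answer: 249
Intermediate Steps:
E(v) = -2 (E(v) = 3 - 1*5 = 3 - 5 = -2)
S(B) = -2/B
S(-4)*498 = -2/(-4)*498 = -2*(-¼)*498 = (½)*498 = 249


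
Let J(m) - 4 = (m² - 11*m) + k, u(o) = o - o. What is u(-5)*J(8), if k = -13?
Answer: 0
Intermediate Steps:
u(o) = 0
J(m) = -9 + m² - 11*m (J(m) = 4 + ((m² - 11*m) - 13) = 4 + (-13 + m² - 11*m) = -9 + m² - 11*m)
u(-5)*J(8) = 0*(-9 + 8² - 11*8) = 0*(-9 + 64 - 88) = 0*(-33) = 0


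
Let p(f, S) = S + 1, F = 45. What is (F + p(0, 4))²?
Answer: 2500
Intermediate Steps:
p(f, S) = 1 + S
(F + p(0, 4))² = (45 + (1 + 4))² = (45 + 5)² = 50² = 2500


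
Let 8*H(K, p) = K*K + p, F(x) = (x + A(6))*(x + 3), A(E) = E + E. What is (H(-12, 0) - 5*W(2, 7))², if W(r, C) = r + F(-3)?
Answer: 64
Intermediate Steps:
A(E) = 2*E
F(x) = (3 + x)*(12 + x) (F(x) = (x + 2*6)*(x + 3) = (x + 12)*(3 + x) = (12 + x)*(3 + x) = (3 + x)*(12 + x))
H(K, p) = p/8 + K²/8 (H(K, p) = (K*K + p)/8 = (K² + p)/8 = (p + K²)/8 = p/8 + K²/8)
W(r, C) = r (W(r, C) = r + (36 + (-3)² + 15*(-3)) = r + (36 + 9 - 45) = r + 0 = r)
(H(-12, 0) - 5*W(2, 7))² = (((⅛)*0 + (⅛)*(-12)²) - 5*2)² = ((0 + (⅛)*144) - 10)² = ((0 + 18) - 10)² = (18 - 10)² = 8² = 64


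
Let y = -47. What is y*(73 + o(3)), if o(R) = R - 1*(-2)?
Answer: -3666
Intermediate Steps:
o(R) = 2 + R (o(R) = R + 2 = 2 + R)
y*(73 + o(3)) = -47*(73 + (2 + 3)) = -47*(73 + 5) = -47*78 = -3666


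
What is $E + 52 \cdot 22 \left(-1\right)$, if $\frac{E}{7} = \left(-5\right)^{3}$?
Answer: $-2019$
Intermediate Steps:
$E = -875$ ($E = 7 \left(-5\right)^{3} = 7 \left(-125\right) = -875$)
$E + 52 \cdot 22 \left(-1\right) = -875 + 52 \cdot 22 \left(-1\right) = -875 + 52 \left(-22\right) = -875 - 1144 = -2019$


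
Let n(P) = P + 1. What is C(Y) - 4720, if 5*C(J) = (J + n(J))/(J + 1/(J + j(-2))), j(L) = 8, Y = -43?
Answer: -7107725/1506 ≈ -4719.6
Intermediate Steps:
n(P) = 1 + P
C(J) = (1 + 2*J)/(5*(J + 1/(8 + J))) (C(J) = ((J + (1 + J))/(J + 1/(J + 8)))/5 = ((1 + 2*J)/(J + 1/(8 + J)))/5 = (1 + 2*J)/(5*(J + 1/(8 + J))))
C(Y) - 4720 = (8 + 2*(-43)² + 17*(-43))/(5*(1 + (-43)² + 8*(-43))) - 4720 = (8 + 2*1849 - 731)/(5*(1 + 1849 - 344)) - 4720 = (⅕)*(8 + 3698 - 731)/1506 - 4720 = (⅕)*(1/1506)*2975 - 4720 = 595/1506 - 4720 = -7107725/1506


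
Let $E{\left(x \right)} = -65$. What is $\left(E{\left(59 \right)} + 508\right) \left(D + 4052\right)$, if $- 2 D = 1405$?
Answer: $\frac{2967657}{2} \approx 1.4838 \cdot 10^{6}$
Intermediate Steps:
$D = - \frac{1405}{2}$ ($D = \left(- \frac{1}{2}\right) 1405 = - \frac{1405}{2} \approx -702.5$)
$\left(E{\left(59 \right)} + 508\right) \left(D + 4052\right) = \left(-65 + 508\right) \left(- \frac{1405}{2} + 4052\right) = 443 \cdot \frac{6699}{2} = \frac{2967657}{2}$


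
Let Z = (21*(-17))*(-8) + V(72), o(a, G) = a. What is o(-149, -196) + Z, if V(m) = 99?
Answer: 2806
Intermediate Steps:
Z = 2955 (Z = (21*(-17))*(-8) + 99 = -357*(-8) + 99 = 2856 + 99 = 2955)
o(-149, -196) + Z = -149 + 2955 = 2806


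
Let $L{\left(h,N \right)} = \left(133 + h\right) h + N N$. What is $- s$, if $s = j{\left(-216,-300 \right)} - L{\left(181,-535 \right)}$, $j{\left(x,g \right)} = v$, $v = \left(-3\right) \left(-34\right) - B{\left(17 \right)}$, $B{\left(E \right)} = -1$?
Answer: $342956$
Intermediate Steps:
$v = 103$ ($v = \left(-3\right) \left(-34\right) - -1 = 102 + 1 = 103$)
$L{\left(h,N \right)} = N^{2} + h \left(133 + h\right)$ ($L{\left(h,N \right)} = h \left(133 + h\right) + N^{2} = N^{2} + h \left(133 + h\right)$)
$j{\left(x,g \right)} = 103$
$s = -342956$ ($s = 103 - \left(\left(-535\right)^{2} + 181^{2} + 133 \cdot 181\right) = 103 - \left(286225 + 32761 + 24073\right) = 103 - 343059 = -342956$)
$- s = \left(-1\right) \left(-342956\right) = 342956$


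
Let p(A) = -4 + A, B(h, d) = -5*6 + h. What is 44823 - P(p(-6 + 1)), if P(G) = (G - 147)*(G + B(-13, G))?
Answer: 36711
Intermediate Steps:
B(h, d) = -30 + h
P(G) = (-147 + G)*(-43 + G) (P(G) = (G - 147)*(G + (-30 - 13)) = (-147 + G)*(G - 43) = (-147 + G)*(-43 + G))
44823 - P(p(-6 + 1)) = 44823 - (6321 + (-4 + (-6 + 1))² - 190*(-4 + (-6 + 1))) = 44823 - (6321 + (-4 - 5)² - 190*(-4 - 5)) = 44823 - (6321 + (-9)² - 190*(-9)) = 44823 - (6321 + 81 + 1710) = 44823 - 1*8112 = 44823 - 8112 = 36711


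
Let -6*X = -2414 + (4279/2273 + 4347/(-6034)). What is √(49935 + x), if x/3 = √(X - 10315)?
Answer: √(191698386419472060 + 5877978*I*√38055058264194161)/1959326 ≈ 223.46 + 0.66832*I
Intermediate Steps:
X = 1575845333/3918652 (X = -(-2414 + (4279/2273 + 4347/(-6034)))/6 = -(-2414 + (4279*(1/2273) + 4347*(-1/6034)))/6 = -(-2414 + (4279/2273 - 621/862))/6 = -(-2414 + 2276965/1959326)/6 = -⅙*(-4727535999/1959326) = 1575845333/3918652 ≈ 402.14)
x = 3*I*√38055058264194161/1959326 (x = 3*√(1575845333/3918652 - 10315) = 3*√(-38845050047/3918652) = 3*(I*√38055058264194161/1959326) = 3*I*√38055058264194161/1959326 ≈ 298.69*I)
√(49935 + x) = √(49935 + 3*I*√38055058264194161/1959326)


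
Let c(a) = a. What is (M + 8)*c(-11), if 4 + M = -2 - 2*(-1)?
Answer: -44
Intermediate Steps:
M = -4 (M = -4 + (-2 - 2*(-1)) = -4 + (-2 + 2) = -4 + 0 = -4)
(M + 8)*c(-11) = (-4 + 8)*(-11) = 4*(-11) = -44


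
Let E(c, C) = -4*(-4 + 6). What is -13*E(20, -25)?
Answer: 104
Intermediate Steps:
E(c, C) = -8 (E(c, C) = -4*2 = -8)
-13*E(20, -25) = -13*(-8) = 104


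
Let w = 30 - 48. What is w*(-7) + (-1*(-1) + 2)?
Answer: 129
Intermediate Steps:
w = -18
w*(-7) + (-1*(-1) + 2) = -18*(-7) + (-1*(-1) + 2) = 126 + (1 + 2) = 126 + 3 = 129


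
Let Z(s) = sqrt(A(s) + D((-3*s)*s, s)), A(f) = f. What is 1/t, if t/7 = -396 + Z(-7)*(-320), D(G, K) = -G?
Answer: 99/24813572 - 40*sqrt(35)/6203393 ≈ -3.4158e-5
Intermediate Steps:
Z(s) = sqrt(s + 3*s**2) (Z(s) = sqrt(s - (-3*s)*s) = sqrt(s - (-3)*s**2) = sqrt(s + 3*s**2))
t = -2772 - 4480*sqrt(35) (t = 7*(-396 + sqrt(-7*(1 + 3*(-7)))*(-320)) = 7*(-396 + sqrt(-7*(1 - 21))*(-320)) = 7*(-396 + sqrt(-7*(-20))*(-320)) = 7*(-396 + sqrt(140)*(-320)) = 7*(-396 + (2*sqrt(35))*(-320)) = 7*(-396 - 640*sqrt(35)) = -2772 - 4480*sqrt(35) ≈ -29276.)
1/t = 1/(-2772 - 4480*sqrt(35))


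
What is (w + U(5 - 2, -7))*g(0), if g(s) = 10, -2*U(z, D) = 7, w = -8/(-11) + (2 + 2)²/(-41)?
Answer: -14265/451 ≈ -31.630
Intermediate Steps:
w = 152/451 (w = -8*(-1/11) + 4²*(-1/41) = 8/11 + 16*(-1/41) = 8/11 - 16/41 = 152/451 ≈ 0.33703)
U(z, D) = -7/2 (U(z, D) = -½*7 = -7/2)
(w + U(5 - 2, -7))*g(0) = (152/451 - 7/2)*10 = -2853/902*10 = -14265/451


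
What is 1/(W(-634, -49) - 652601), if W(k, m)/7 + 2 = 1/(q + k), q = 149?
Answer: -485/316518282 ≈ -1.5323e-6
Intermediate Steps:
W(k, m) = -14 + 7/(149 + k)
1/(W(-634, -49) - 652601) = 1/(7*(-297 - 2*(-634))/(149 - 634) - 652601) = 1/(7*(-297 + 1268)/(-485) - 652601) = 1/(7*(-1/485)*971 - 652601) = 1/(-6797/485 - 652601) = 1/(-316518282/485) = -485/316518282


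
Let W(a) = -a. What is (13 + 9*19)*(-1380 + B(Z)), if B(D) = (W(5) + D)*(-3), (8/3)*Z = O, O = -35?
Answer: -243915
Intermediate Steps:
Z = -105/8 (Z = (3/8)*(-35) = -105/8 ≈ -13.125)
B(D) = 15 - 3*D (B(D) = (-1*5 + D)*(-3) = (-5 + D)*(-3) = 15 - 3*D)
(13 + 9*19)*(-1380 + B(Z)) = (13 + 9*19)*(-1380 + (15 - 3*(-105/8))) = (13 + 171)*(-1380 + (15 + 315/8)) = 184*(-1380 + 435/8) = 184*(-10605/8) = -243915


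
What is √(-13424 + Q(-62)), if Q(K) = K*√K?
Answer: √(-13424 - 62*I*√62) ≈ 2.1064 - 115.88*I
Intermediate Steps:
Q(K) = K^(3/2)
√(-13424 + Q(-62)) = √(-13424 + (-62)^(3/2)) = √(-13424 - 62*I*√62)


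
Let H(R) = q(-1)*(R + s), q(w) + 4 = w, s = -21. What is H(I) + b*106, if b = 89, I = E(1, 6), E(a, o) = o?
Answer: 9509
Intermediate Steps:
q(w) = -4 + w
I = 6
H(R) = 105 - 5*R (H(R) = (-4 - 1)*(R - 21) = -5*(-21 + R) = 105 - 5*R)
H(I) + b*106 = (105 - 5*6) + 89*106 = (105 - 30) + 9434 = 75 + 9434 = 9509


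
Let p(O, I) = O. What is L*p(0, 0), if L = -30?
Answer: 0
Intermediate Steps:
L*p(0, 0) = -30*0 = 0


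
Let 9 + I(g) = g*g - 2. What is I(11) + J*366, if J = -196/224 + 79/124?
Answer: 2843/124 ≈ 22.927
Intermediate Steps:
J = -59/248 (J = -196*1/224 + 79*(1/124) = -7/8 + 79/124 = -59/248 ≈ -0.23790)
I(g) = -11 + g**2 (I(g) = -9 + (g*g - 2) = -9 + (g**2 - 2) = -9 + (-2 + g**2) = -11 + g**2)
I(11) + J*366 = (-11 + 11**2) - 59/248*366 = (-11 + 121) - 10797/124 = 110 - 10797/124 = 2843/124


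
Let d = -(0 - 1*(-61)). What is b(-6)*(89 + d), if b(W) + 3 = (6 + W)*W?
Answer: -84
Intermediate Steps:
b(W) = -3 + W*(6 + W) (b(W) = -3 + (6 + W)*W = -3 + W*(6 + W))
d = -61 (d = -(0 + 61) = -1*61 = -61)
b(-6)*(89 + d) = (-3 + (-6)**2 + 6*(-6))*(89 - 61) = (-3 + 36 - 36)*28 = -3*28 = -84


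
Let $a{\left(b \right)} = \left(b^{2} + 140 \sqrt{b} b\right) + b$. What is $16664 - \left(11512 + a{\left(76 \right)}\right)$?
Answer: $-700 - 21280 \sqrt{19} \approx -93457.0$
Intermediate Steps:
$a{\left(b \right)} = b + b^{2} + 140 b^{\frac{3}{2}}$ ($a{\left(b \right)} = \left(b^{2} + 140 b^{\frac{3}{2}}\right) + b = b + b^{2} + 140 b^{\frac{3}{2}}$)
$16664 - \left(11512 + a{\left(76 \right)}\right) = 16664 - \left(17364 + 21280 \sqrt{19}\right) = -700 - 21280 \sqrt{19}$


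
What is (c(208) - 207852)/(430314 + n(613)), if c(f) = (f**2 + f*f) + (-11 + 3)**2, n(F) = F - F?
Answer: -20210/71719 ≈ -0.28179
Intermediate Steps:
n(F) = 0
c(f) = 64 + 2*f**2 (c(f) = (f**2 + f**2) + (-8)**2 = 2*f**2 + 64 = 64 + 2*f**2)
(c(208) - 207852)/(430314 + n(613)) = ((64 + 2*208**2) - 207852)/(430314 + 0) = ((64 + 2*43264) - 207852)/430314 = ((64 + 86528) - 207852)*(1/430314) = (86592 - 207852)*(1/430314) = -121260*1/430314 = -20210/71719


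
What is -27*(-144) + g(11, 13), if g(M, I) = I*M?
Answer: 4031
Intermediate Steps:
-27*(-144) + g(11, 13) = -27*(-144) + 13*11 = 3888 + 143 = 4031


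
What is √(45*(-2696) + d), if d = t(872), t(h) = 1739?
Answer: I*√119581 ≈ 345.8*I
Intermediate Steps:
d = 1739
√(45*(-2696) + d) = √(45*(-2696) + 1739) = √(-121320 + 1739) = √(-119581) = I*√119581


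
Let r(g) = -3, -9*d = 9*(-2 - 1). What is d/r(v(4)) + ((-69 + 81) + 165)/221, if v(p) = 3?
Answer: -44/221 ≈ -0.19910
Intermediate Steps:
d = 3 (d = -(-2 - 1) = -(-3) = -1/9*(-27) = 3)
d/r(v(4)) + ((-69 + 81) + 165)/221 = 3/(-3) + ((-69 + 81) + 165)/221 = 3*(-1/3) + (12 + 165)*(1/221) = -1 + 177*(1/221) = -1 + 177/221 = -44/221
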